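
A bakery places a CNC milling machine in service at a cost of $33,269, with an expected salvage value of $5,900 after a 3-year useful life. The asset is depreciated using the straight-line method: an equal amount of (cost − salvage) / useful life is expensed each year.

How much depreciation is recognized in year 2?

Depreciable base = $33,269 − $5,900 = $27,369.
Annual expense = $27,369 / 3 = $9,123.

$9,123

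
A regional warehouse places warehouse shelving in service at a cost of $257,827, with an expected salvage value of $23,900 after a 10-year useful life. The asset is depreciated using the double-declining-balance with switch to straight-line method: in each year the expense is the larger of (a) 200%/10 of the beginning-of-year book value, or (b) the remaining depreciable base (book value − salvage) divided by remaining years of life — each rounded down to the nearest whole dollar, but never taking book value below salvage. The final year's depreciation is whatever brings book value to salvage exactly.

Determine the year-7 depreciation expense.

$13,517

Depreciable base = $257,827 − $23,900 = $233,927.
Year 1: DB = ⌊$257,827 × 200%/10⌋ = $51,565; SL = ⌊$233,927/10⌋ = $23,392 → take DB $51,565. Book value $206,262.
Year 2: DB = ⌊$206,262 × 200%/10⌋ = $41,252; SL = ⌊$182,362/9⌋ = $20,262 → take DB $41,252. Book value $165,010.
Year 3: DB = ⌊$165,010 × 200%/10⌋ = $33,002; SL = ⌊$141,110/8⌋ = $17,638 → take DB $33,002. Book value $132,008.
Year 4: DB = ⌊$132,008 × 200%/10⌋ = $26,401; SL = ⌊$108,108/7⌋ = $15,444 → take DB $26,401. Book value $105,607.
Year 5: DB = ⌊$105,607 × 200%/10⌋ = $21,121; SL = ⌊$81,707/6⌋ = $13,617 → take DB $21,121. Book value $84,486.
Year 6: DB = ⌊$84,486 × 200%/10⌋ = $16,897; SL = ⌊$60,586/5⌋ = $12,117 → take DB $16,897. Book value $67,589.
Year 7: DB = ⌊$67,589 × 200%/10⌋ = $13,517; SL = ⌊$43,689/4⌋ = $10,922 → take DB $13,517. Book value $54,072.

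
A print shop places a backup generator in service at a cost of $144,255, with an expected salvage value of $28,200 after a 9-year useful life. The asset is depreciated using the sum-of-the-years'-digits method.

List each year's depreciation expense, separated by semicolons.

$23,211; $20,632; $18,053; $15,474; $12,895; $10,316; $7,737; $5,158; $2,579

Depreciable base = $144,255 − $28,200 = $116,055.
Sum of the years' digits = 9+8+7+6+5+4+3+2+1 = 45.
Year 1: $116,055 × 9/45 = $23,211. Book value $121,044.
Year 2: $116,055 × 8/45 = $20,632. Book value $100,412.
Year 3: $116,055 × 7/45 = $18,053. Book value $82,359.
Year 4: $116,055 × 6/45 = $15,474. Book value $66,885.
Year 5: $116,055 × 5/45 = $12,895. Book value $53,990.
Year 6: $116,055 × 4/45 = $10,316. Book value $43,674.
Year 7: $116,055 × 3/45 = $7,737. Book value $35,937.
Year 8: $116,055 × 2/45 = $5,158. Book value $30,779.
Year 9: $116,055 × 1/45 = $2,579. Book value $28,200.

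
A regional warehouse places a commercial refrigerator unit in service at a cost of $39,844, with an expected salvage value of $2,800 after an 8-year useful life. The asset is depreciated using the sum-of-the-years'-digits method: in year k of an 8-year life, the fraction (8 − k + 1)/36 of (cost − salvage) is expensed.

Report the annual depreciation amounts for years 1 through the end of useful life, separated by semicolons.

$8,232; $7,203; $6,174; $5,145; $4,116; $3,087; $2,058; $1,029

Depreciable base = $39,844 − $2,800 = $37,044.
Sum of the years' digits = 8+7+6+5+4+3+2+1 = 36.
Year 1: $37,044 × 8/36 = $8,232. Book value $31,612.
Year 2: $37,044 × 7/36 = $7,203. Book value $24,409.
Year 3: $37,044 × 6/36 = $6,174. Book value $18,235.
Year 4: $37,044 × 5/36 = $5,145. Book value $13,090.
Year 5: $37,044 × 4/36 = $4,116. Book value $8,974.
Year 6: $37,044 × 3/36 = $3,087. Book value $5,887.
Year 7: $37,044 × 2/36 = $2,058. Book value $3,829.
Year 8: $37,044 × 1/36 = $1,029. Book value $2,800.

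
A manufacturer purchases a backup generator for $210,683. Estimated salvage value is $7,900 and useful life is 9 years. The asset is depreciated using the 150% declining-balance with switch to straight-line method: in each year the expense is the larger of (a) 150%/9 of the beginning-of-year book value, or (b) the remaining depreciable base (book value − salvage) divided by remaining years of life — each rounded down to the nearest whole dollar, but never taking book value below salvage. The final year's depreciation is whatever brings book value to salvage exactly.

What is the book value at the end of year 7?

$45,382

Depreciable base = $210,683 − $7,900 = $202,783.
Year 1: DB = ⌊$210,683 × 150%/9⌋ = $35,113; SL = ⌊$202,783/9⌋ = $22,531 → take DB $35,113. Book value $175,570.
Year 2: DB = ⌊$175,570 × 150%/9⌋ = $29,261; SL = ⌊$167,670/8⌋ = $20,958 → take DB $29,261. Book value $146,309.
Year 3: DB = ⌊$146,309 × 150%/9⌋ = $24,384; SL = ⌊$138,409/7⌋ = $19,772 → take DB $24,384. Book value $121,925.
Year 4: DB = ⌊$121,925 × 150%/9⌋ = $20,320; SL = ⌊$114,025/6⌋ = $19,004 → take DB $20,320. Book value $101,605.
Year 5: DB = ⌊$101,605 × 150%/9⌋ = $16,934; SL = ⌊$93,705/5⌋ = $18,741 → take SL $18,741. Book value $82,864.
Year 6: DB = ⌊$82,864 × 150%/9⌋ = $13,810; SL = ⌊$74,964/4⌋ = $18,741 → take SL $18,741. Book value $64,123.
Year 7: DB = ⌊$64,123 × 150%/9⌋ = $10,687; SL = ⌊$56,223/3⌋ = $18,741 → take SL $18,741. Book value $45,382.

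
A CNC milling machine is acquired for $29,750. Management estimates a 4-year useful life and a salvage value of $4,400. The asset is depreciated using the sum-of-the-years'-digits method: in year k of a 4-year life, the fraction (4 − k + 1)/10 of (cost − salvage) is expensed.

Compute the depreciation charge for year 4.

$2,535

Depreciable base = $29,750 − $4,400 = $25,350.
Sum of the years' digits = 4+3+2+1 = 10.
Year 1: $25,350 × 4/10 = $10,140. Book value $19,610.
Year 2: $25,350 × 3/10 = $7,605. Book value $12,005.
Year 3: $25,350 × 2/10 = $5,070. Book value $6,935.
Year 4: $25,350 × 1/10 = $2,535. Book value $4,400.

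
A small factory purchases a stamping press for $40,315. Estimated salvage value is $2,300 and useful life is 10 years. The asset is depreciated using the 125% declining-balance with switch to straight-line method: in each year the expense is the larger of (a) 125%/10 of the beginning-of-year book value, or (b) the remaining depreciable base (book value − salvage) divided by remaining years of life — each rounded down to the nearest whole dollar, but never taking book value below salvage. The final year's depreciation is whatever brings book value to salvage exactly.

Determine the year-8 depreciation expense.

Depreciable base = $40,315 − $2,300 = $38,015.
Year 1: DB = ⌊$40,315 × 125%/10⌋ = $5,039; SL = ⌊$38,015/10⌋ = $3,801 → take DB $5,039. Book value $35,276.
Year 2: DB = ⌊$35,276 × 125%/10⌋ = $4,409; SL = ⌊$32,976/9⌋ = $3,664 → take DB $4,409. Book value $30,867.
Year 3: DB = ⌊$30,867 × 125%/10⌋ = $3,858; SL = ⌊$28,567/8⌋ = $3,570 → take DB $3,858. Book value $27,009.
Year 4: DB = ⌊$27,009 × 125%/10⌋ = $3,376; SL = ⌊$24,709/7⌋ = $3,529 → take SL $3,529. Book value $23,480.
Year 5: DB = ⌊$23,480 × 125%/10⌋ = $2,935; SL = ⌊$21,180/6⌋ = $3,530 → take SL $3,530. Book value $19,950.
Year 6: DB = ⌊$19,950 × 125%/10⌋ = $2,493; SL = ⌊$17,650/5⌋ = $3,530 → take SL $3,530. Book value $16,420.
Year 7: DB = ⌊$16,420 × 125%/10⌋ = $2,052; SL = ⌊$14,120/4⌋ = $3,530 → take SL $3,530. Book value $12,890.
Year 8: DB = ⌊$12,890 × 125%/10⌋ = $1,611; SL = ⌊$10,590/3⌋ = $3,530 → take SL $3,530. Book value $9,360.

$3,530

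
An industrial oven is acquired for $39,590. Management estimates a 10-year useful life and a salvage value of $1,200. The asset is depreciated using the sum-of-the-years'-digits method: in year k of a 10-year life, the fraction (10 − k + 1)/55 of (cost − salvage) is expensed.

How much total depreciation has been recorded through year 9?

$37,692

Depreciable base = $39,590 − $1,200 = $38,390.
Sum of the years' digits = 10+9+8+7+6+5+4+3+2+1 = 55.
Year 1: $38,390 × 10/55 = $6,980. Book value $32,610.
Year 2: $38,390 × 9/55 = $6,282. Book value $26,328.
Year 3: $38,390 × 8/55 = $5,584. Book value $20,744.
Year 4: $38,390 × 7/55 = $4,886. Book value $15,858.
Year 5: $38,390 × 6/55 = $4,188. Book value $11,670.
Year 6: $38,390 × 5/55 = $3,490. Book value $8,180.
Year 7: $38,390 × 4/55 = $2,792. Book value $5,388.
Year 8: $38,390 × 3/55 = $2,094. Book value $3,294.
Year 9: $38,390 × 2/55 = $1,396. Book value $1,898.
Accumulated through year 9 = $39,590 − $1,898 = $37,692.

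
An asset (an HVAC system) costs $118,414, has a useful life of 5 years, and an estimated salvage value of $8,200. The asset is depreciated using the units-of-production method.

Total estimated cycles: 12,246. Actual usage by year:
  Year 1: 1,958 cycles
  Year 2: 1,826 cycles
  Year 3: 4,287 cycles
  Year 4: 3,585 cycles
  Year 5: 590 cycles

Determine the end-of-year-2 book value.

Depreciable base = $118,414 − $8,200 = $110,214.
Rate = $110,214 / 12,246 cycles = $9 per cycle.
Year 1: 1,958 × $9 = $17,622. Book value $100,792.
Year 2: 1,826 × $9 = $16,434. Book value $84,358.

$84,358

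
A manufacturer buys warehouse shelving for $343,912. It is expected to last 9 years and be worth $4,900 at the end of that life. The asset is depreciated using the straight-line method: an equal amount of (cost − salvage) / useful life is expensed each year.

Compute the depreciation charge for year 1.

$37,668

Depreciable base = $343,912 − $4,900 = $339,012.
Annual expense = $339,012 / 9 = $37,668.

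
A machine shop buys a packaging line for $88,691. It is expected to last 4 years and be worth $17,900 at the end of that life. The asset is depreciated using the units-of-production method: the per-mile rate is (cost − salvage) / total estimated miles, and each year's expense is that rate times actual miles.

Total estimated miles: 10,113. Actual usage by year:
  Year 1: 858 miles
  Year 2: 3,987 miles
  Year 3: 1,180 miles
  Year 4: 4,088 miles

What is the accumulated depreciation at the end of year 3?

Depreciable base = $88,691 − $17,900 = $70,791.
Rate = $70,791 / 10,113 miles = $7 per mile.
Year 1: 858 × $7 = $6,006. Book value $82,685.
Year 2: 3,987 × $7 = $27,909. Book value $54,776.
Year 3: 1,180 × $7 = $8,260. Book value $46,516.
Accumulated through year 3 = $88,691 − $46,516 = $42,175.

$42,175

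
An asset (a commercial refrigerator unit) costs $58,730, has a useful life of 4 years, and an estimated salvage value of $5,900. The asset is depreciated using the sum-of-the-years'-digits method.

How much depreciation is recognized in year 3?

$10,566

Depreciable base = $58,730 − $5,900 = $52,830.
Sum of the years' digits = 4+3+2+1 = 10.
Year 1: $52,830 × 4/10 = $21,132. Book value $37,598.
Year 2: $52,830 × 3/10 = $15,849. Book value $21,749.
Year 3: $52,830 × 2/10 = $10,566. Book value $11,183.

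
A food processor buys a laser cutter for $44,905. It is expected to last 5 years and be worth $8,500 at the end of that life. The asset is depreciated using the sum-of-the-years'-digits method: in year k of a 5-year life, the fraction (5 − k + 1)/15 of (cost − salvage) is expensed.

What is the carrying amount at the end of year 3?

$15,781

Depreciable base = $44,905 − $8,500 = $36,405.
Sum of the years' digits = 5+4+3+2+1 = 15.
Year 1: $36,405 × 5/15 = $12,135. Book value $32,770.
Year 2: $36,405 × 4/15 = $9,708. Book value $23,062.
Year 3: $36,405 × 3/15 = $7,281. Book value $15,781.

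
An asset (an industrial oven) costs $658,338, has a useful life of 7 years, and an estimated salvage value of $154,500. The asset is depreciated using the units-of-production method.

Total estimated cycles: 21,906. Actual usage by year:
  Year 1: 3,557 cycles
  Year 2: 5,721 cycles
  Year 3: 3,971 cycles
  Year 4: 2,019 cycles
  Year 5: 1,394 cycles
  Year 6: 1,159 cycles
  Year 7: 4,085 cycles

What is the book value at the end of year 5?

$275,112

Depreciable base = $658,338 − $154,500 = $503,838.
Rate = $503,838 / 21,906 cycles = $23 per cycle.
Year 1: 3,557 × $23 = $81,811. Book value $576,527.
Year 2: 5,721 × $23 = $131,583. Book value $444,944.
Year 3: 3,971 × $23 = $91,333. Book value $353,611.
Year 4: 2,019 × $23 = $46,437. Book value $307,174.
Year 5: 1,394 × $23 = $32,062. Book value $275,112.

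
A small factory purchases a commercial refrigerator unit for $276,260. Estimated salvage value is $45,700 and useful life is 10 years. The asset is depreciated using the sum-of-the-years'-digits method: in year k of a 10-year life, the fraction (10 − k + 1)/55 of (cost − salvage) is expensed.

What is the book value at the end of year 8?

$58,276

Depreciable base = $276,260 − $45,700 = $230,560.
Sum of the years' digits = 10+9+8+7+6+5+4+3+2+1 = 55.
Year 1: $230,560 × 10/55 = $41,920. Book value $234,340.
Year 2: $230,560 × 9/55 = $37,728. Book value $196,612.
Year 3: $230,560 × 8/55 = $33,536. Book value $163,076.
Year 4: $230,560 × 7/55 = $29,344. Book value $133,732.
Year 5: $230,560 × 6/55 = $25,152. Book value $108,580.
Year 6: $230,560 × 5/55 = $20,960. Book value $87,620.
Year 7: $230,560 × 4/55 = $16,768. Book value $70,852.
Year 8: $230,560 × 3/55 = $12,576. Book value $58,276.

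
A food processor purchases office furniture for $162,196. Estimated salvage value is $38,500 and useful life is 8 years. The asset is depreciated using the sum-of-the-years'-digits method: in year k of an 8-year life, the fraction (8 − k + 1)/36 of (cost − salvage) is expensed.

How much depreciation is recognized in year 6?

$10,308

Depreciable base = $162,196 − $38,500 = $123,696.
Sum of the years' digits = 8+7+6+5+4+3+2+1 = 36.
Year 1: $123,696 × 8/36 = $27,488. Book value $134,708.
Year 2: $123,696 × 7/36 = $24,052. Book value $110,656.
Year 3: $123,696 × 6/36 = $20,616. Book value $90,040.
Year 4: $123,696 × 5/36 = $17,180. Book value $72,860.
Year 5: $123,696 × 4/36 = $13,744. Book value $59,116.
Year 6: $123,696 × 3/36 = $10,308. Book value $48,808.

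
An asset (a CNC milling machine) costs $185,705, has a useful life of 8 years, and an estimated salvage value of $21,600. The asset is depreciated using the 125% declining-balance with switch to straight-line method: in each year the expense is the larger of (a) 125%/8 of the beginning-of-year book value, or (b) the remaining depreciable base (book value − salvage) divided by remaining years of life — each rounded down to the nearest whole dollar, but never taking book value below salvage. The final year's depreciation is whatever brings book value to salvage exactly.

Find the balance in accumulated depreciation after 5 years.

Depreciable base = $185,705 − $21,600 = $164,105.
Year 1: DB = ⌊$185,705 × 125%/8⌋ = $29,016; SL = ⌊$164,105/8⌋ = $20,513 → take DB $29,016. Book value $156,689.
Year 2: DB = ⌊$156,689 × 125%/8⌋ = $24,482; SL = ⌊$135,089/7⌋ = $19,298 → take DB $24,482. Book value $132,207.
Year 3: DB = ⌊$132,207 × 125%/8⌋ = $20,657; SL = ⌊$110,607/6⌋ = $18,434 → take DB $20,657. Book value $111,550.
Year 4: DB = ⌊$111,550 × 125%/8⌋ = $17,429; SL = ⌊$89,950/5⌋ = $17,990 → take SL $17,990. Book value $93,560.
Year 5: DB = ⌊$93,560 × 125%/8⌋ = $14,618; SL = ⌊$71,960/4⌋ = $17,990 → take SL $17,990. Book value $75,570.
Accumulated through year 5 = $185,705 − $75,570 = $110,135.

$110,135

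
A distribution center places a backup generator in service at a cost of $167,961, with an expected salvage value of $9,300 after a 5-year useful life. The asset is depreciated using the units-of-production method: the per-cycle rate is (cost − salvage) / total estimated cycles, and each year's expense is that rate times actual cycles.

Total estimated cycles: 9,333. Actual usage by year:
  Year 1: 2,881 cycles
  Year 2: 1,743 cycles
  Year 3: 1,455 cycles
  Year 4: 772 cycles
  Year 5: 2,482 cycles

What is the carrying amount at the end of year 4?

$51,494

Depreciable base = $167,961 − $9,300 = $158,661.
Rate = $158,661 / 9,333 cycles = $17 per cycle.
Year 1: 2,881 × $17 = $48,977. Book value $118,984.
Year 2: 1,743 × $17 = $29,631. Book value $89,353.
Year 3: 1,455 × $17 = $24,735. Book value $64,618.
Year 4: 772 × $17 = $13,124. Book value $51,494.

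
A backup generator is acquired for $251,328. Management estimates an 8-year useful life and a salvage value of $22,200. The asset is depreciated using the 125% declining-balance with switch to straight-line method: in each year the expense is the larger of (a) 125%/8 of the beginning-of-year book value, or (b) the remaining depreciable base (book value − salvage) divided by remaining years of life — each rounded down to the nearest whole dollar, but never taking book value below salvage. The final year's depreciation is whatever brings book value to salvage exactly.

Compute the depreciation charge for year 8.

Depreciable base = $251,328 − $22,200 = $229,128.
Year 1: DB = ⌊$251,328 × 125%/8⌋ = $39,270; SL = ⌊$229,128/8⌋ = $28,641 → take DB $39,270. Book value $212,058.
Year 2: DB = ⌊$212,058 × 125%/8⌋ = $33,134; SL = ⌊$189,858/7⌋ = $27,122 → take DB $33,134. Book value $178,924.
Year 3: DB = ⌊$178,924 × 125%/8⌋ = $27,956; SL = ⌊$156,724/6⌋ = $26,120 → take DB $27,956. Book value $150,968.
Year 4: DB = ⌊$150,968 × 125%/8⌋ = $23,588; SL = ⌊$128,768/5⌋ = $25,753 → take SL $25,753. Book value $125,215.
Year 5: DB = ⌊$125,215 × 125%/8⌋ = $19,564; SL = ⌊$103,015/4⌋ = $25,753 → take SL $25,753. Book value $99,462.
Year 6: DB = ⌊$99,462 × 125%/8⌋ = $15,540; SL = ⌊$77,262/3⌋ = $25,754 → take SL $25,754. Book value $73,708.
Year 7: DB = ⌊$73,708 × 125%/8⌋ = $11,516; SL = ⌊$51,508/2⌋ = $25,754 → take SL $25,754. Book value $47,954.
Year 8 (final): $47,954 − $22,200 = $25,754. Book value $22,200.

$25,754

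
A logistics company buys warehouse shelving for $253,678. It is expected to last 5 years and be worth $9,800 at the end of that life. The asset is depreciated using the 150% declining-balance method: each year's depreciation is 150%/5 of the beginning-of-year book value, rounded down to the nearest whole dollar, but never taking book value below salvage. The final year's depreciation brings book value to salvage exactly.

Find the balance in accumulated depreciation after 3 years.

$166,665

Depreciable base = $253,678 − $9,800 = $243,878.
Year 1: ⌊$253,678 × 150%/5⌋ = $76,103. Book value $177,575.
Year 2: ⌊$177,575 × 150%/5⌋ = $53,272. Book value $124,303.
Year 3: ⌊$124,303 × 150%/5⌋ = $37,290. Book value $87,013.
Accumulated through year 3 = $253,678 − $87,013 = $166,665.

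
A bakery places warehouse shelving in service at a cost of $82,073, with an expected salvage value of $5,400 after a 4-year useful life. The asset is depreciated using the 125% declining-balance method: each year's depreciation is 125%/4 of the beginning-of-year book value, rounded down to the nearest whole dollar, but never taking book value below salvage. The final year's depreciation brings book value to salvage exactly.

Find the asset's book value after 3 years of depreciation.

Depreciable base = $82,073 − $5,400 = $76,673.
Year 1: ⌊$82,073 × 125%/4⌋ = $25,647. Book value $56,426.
Year 2: ⌊$56,426 × 125%/4⌋ = $17,633. Book value $38,793.
Year 3: ⌊$38,793 × 125%/4⌋ = $12,122. Book value $26,671.

$26,671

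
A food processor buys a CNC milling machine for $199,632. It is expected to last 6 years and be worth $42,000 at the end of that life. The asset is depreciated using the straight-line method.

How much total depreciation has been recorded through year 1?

Depreciable base = $199,632 − $42,000 = $157,632.
Annual expense = $157,632 / 6 = $26,272.
End of year 1: book value $173,360.
Accumulated through year 1 = $199,632 − $173,360 = $26,272.

$26,272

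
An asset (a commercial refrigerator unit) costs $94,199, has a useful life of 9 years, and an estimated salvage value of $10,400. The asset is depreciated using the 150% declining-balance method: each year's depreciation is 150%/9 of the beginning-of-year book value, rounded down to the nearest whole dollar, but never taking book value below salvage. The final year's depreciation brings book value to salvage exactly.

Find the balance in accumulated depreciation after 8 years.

Depreciable base = $94,199 − $10,400 = $83,799.
Year 1: ⌊$94,199 × 150%/9⌋ = $15,699. Book value $78,500.
Year 2: ⌊$78,500 × 150%/9⌋ = $13,083. Book value $65,417.
Year 3: ⌊$65,417 × 150%/9⌋ = $10,902. Book value $54,515.
Year 4: ⌊$54,515 × 150%/9⌋ = $9,085. Book value $45,430.
Year 5: ⌊$45,430 × 150%/9⌋ = $7,571. Book value $37,859.
Year 6: ⌊$37,859 × 150%/9⌋ = $6,309. Book value $31,550.
Year 7: ⌊$31,550 × 150%/9⌋ = $5,258. Book value $26,292.
Year 8: ⌊$26,292 × 150%/9⌋ = $4,382. Book value $21,910.
Accumulated through year 8 = $94,199 − $21,910 = $72,289.

$72,289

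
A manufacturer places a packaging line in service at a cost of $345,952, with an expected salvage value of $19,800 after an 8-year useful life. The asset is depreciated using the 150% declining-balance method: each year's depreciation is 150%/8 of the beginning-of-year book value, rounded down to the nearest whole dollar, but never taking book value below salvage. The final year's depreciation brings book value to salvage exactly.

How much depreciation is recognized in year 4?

$34,792

Depreciable base = $345,952 − $19,800 = $326,152.
Year 1: ⌊$345,952 × 150%/8⌋ = $64,866. Book value $281,086.
Year 2: ⌊$281,086 × 150%/8⌋ = $52,703. Book value $228,383.
Year 3: ⌊$228,383 × 150%/8⌋ = $42,821. Book value $185,562.
Year 4: ⌊$185,562 × 150%/8⌋ = $34,792. Book value $150,770.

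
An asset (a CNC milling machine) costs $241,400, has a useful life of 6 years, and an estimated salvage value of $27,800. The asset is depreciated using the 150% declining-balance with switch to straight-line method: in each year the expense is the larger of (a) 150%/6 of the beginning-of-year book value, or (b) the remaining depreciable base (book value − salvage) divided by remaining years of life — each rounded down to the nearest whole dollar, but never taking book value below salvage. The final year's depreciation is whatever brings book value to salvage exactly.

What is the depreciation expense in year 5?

$24,290

Depreciable base = $241,400 − $27,800 = $213,600.
Year 1: DB = ⌊$241,400 × 150%/6⌋ = $60,350; SL = ⌊$213,600/6⌋ = $35,600 → take DB $60,350. Book value $181,050.
Year 2: DB = ⌊$181,050 × 150%/6⌋ = $45,262; SL = ⌊$153,250/5⌋ = $30,650 → take DB $45,262. Book value $135,788.
Year 3: DB = ⌊$135,788 × 150%/6⌋ = $33,947; SL = ⌊$107,988/4⌋ = $26,997 → take DB $33,947. Book value $101,841.
Year 4: DB = ⌊$101,841 × 150%/6⌋ = $25,460; SL = ⌊$74,041/3⌋ = $24,680 → take DB $25,460. Book value $76,381.
Year 5: DB = ⌊$76,381 × 150%/6⌋ = $19,095; SL = ⌊$48,581/2⌋ = $24,290 → take SL $24,290. Book value $52,091.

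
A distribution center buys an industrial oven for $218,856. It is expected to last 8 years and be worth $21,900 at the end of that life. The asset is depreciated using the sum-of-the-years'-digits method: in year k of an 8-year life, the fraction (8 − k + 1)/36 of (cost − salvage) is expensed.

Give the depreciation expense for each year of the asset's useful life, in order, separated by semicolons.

$43,768; $38,297; $32,826; $27,355; $21,884; $16,413; $10,942; $5,471

Depreciable base = $218,856 − $21,900 = $196,956.
Sum of the years' digits = 8+7+6+5+4+3+2+1 = 36.
Year 1: $196,956 × 8/36 = $43,768. Book value $175,088.
Year 2: $196,956 × 7/36 = $38,297. Book value $136,791.
Year 3: $196,956 × 6/36 = $32,826. Book value $103,965.
Year 4: $196,956 × 5/36 = $27,355. Book value $76,610.
Year 5: $196,956 × 4/36 = $21,884. Book value $54,726.
Year 6: $196,956 × 3/36 = $16,413. Book value $38,313.
Year 7: $196,956 × 2/36 = $10,942. Book value $27,371.
Year 8: $196,956 × 1/36 = $5,471. Book value $21,900.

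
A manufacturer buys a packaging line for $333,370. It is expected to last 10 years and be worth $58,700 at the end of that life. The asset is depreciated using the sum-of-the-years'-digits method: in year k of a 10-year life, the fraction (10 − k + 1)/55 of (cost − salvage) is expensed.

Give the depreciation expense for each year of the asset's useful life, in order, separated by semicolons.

Depreciable base = $333,370 − $58,700 = $274,670.
Sum of the years' digits = 10+9+8+7+6+5+4+3+2+1 = 55.
Year 1: $274,670 × 10/55 = $49,940. Book value $283,430.
Year 2: $274,670 × 9/55 = $44,946. Book value $238,484.
Year 3: $274,670 × 8/55 = $39,952. Book value $198,532.
Year 4: $274,670 × 7/55 = $34,958. Book value $163,574.
Year 5: $274,670 × 6/55 = $29,964. Book value $133,610.
Year 6: $274,670 × 5/55 = $24,970. Book value $108,640.
Year 7: $274,670 × 4/55 = $19,976. Book value $88,664.
Year 8: $274,670 × 3/55 = $14,982. Book value $73,682.
Year 9: $274,670 × 2/55 = $9,988. Book value $63,694.
Year 10: $274,670 × 1/55 = $4,994. Book value $58,700.

$49,940; $44,946; $39,952; $34,958; $29,964; $24,970; $19,976; $14,982; $9,988; $4,994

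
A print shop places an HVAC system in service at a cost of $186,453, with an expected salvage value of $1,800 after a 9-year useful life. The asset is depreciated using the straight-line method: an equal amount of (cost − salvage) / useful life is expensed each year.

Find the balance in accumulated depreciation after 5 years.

$102,585

Depreciable base = $186,453 − $1,800 = $184,653.
Annual expense = $184,653 / 9 = $20,517.
End of year 1: book value $165,936.
End of year 2: book value $145,419.
End of year 3: book value $124,902.
End of year 4: book value $104,385.
End of year 5: book value $83,868.
Accumulated through year 5 = $186,453 − $83,868 = $102,585.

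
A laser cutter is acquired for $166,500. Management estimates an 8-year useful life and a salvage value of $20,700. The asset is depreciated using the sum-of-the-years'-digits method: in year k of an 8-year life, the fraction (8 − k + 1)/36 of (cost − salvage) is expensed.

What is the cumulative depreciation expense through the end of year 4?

Depreciable base = $166,500 − $20,700 = $145,800.
Sum of the years' digits = 8+7+6+5+4+3+2+1 = 36.
Year 1: $145,800 × 8/36 = $32,400. Book value $134,100.
Year 2: $145,800 × 7/36 = $28,350. Book value $105,750.
Year 3: $145,800 × 6/36 = $24,300. Book value $81,450.
Year 4: $145,800 × 5/36 = $20,250. Book value $61,200.
Accumulated through year 4 = $166,500 − $61,200 = $105,300.

$105,300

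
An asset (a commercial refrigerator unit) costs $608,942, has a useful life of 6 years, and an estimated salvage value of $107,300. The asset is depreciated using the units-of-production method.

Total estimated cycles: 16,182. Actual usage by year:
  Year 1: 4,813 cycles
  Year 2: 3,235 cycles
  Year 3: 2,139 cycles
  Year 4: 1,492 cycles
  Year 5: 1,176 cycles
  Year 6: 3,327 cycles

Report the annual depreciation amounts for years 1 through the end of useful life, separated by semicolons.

$149,203; $100,285; $66,309; $46,252; $36,456; $103,137

Depreciable base = $608,942 − $107,300 = $501,642.
Rate = $501,642 / 16,182 cycles = $31 per cycle.
Year 1: 4,813 × $31 = $149,203. Book value $459,739.
Year 2: 3,235 × $31 = $100,285. Book value $359,454.
Year 3: 2,139 × $31 = $66,309. Book value $293,145.
Year 4: 1,492 × $31 = $46,252. Book value $246,893.
Year 5: 1,176 × $31 = $36,456. Book value $210,437.
Year 6: 3,327 × $31 = $103,137. Book value $107,300.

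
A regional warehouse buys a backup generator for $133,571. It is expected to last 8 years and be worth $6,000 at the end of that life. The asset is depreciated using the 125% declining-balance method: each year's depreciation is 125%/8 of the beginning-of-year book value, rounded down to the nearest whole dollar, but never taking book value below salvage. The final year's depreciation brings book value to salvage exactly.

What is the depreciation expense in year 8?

$34,666

Depreciable base = $133,571 − $6,000 = $127,571.
Year 1: ⌊$133,571 × 125%/8⌋ = $20,870. Book value $112,701.
Year 2: ⌊$112,701 × 125%/8⌋ = $17,609. Book value $95,092.
Year 3: ⌊$95,092 × 125%/8⌋ = $14,858. Book value $80,234.
Year 4: ⌊$80,234 × 125%/8⌋ = $12,536. Book value $67,698.
Year 5: ⌊$67,698 × 125%/8⌋ = $10,577. Book value $57,121.
Year 6: ⌊$57,121 × 125%/8⌋ = $8,925. Book value $48,196.
Year 7: ⌊$48,196 × 125%/8⌋ = $7,530. Book value $40,666.
Year 8 (final): $40,666 − $6,000 = $34,666. Book value $6,000.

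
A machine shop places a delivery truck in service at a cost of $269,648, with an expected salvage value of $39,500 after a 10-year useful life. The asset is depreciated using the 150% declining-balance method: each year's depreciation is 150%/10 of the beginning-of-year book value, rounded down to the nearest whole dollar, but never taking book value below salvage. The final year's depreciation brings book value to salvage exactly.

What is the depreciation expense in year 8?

Depreciable base = $269,648 − $39,500 = $230,148.
Year 1: ⌊$269,648 × 150%/10⌋ = $40,447. Book value $229,201.
Year 2: ⌊$229,201 × 150%/10⌋ = $34,380. Book value $194,821.
Year 3: ⌊$194,821 × 150%/10⌋ = $29,223. Book value $165,598.
Year 4: ⌊$165,598 × 150%/10⌋ = $24,839. Book value $140,759.
Year 5: ⌊$140,759 × 150%/10⌋ = $21,113. Book value $119,646.
Year 6: ⌊$119,646 × 150%/10⌋ = $17,946. Book value $101,700.
Year 7: ⌊$101,700 × 150%/10⌋ = $15,255. Book value $86,445.
Year 8: ⌊$86,445 × 150%/10⌋ = $12,966. Book value $73,479.

$12,966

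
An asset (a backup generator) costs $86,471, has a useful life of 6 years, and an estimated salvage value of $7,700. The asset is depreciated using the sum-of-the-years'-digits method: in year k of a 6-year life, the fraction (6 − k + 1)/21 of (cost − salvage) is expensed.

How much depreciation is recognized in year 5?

$7,502

Depreciable base = $86,471 − $7,700 = $78,771.
Sum of the years' digits = 6+5+4+3+2+1 = 21.
Year 1: $78,771 × 6/21 = $22,506. Book value $63,965.
Year 2: $78,771 × 5/21 = $18,755. Book value $45,210.
Year 3: $78,771 × 4/21 = $15,004. Book value $30,206.
Year 4: $78,771 × 3/21 = $11,253. Book value $18,953.
Year 5: $78,771 × 2/21 = $7,502. Book value $11,451.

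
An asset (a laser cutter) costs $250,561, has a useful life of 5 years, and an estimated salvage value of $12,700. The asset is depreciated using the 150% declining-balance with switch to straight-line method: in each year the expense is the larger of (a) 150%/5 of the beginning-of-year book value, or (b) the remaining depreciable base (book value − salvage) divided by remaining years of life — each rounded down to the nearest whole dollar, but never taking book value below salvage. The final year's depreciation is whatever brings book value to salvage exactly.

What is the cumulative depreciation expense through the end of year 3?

$164,617

Depreciable base = $250,561 − $12,700 = $237,861.
Year 1: DB = ⌊$250,561 × 150%/5⌋ = $75,168; SL = ⌊$237,861/5⌋ = $47,572 → take DB $75,168. Book value $175,393.
Year 2: DB = ⌊$175,393 × 150%/5⌋ = $52,617; SL = ⌊$162,693/4⌋ = $40,673 → take DB $52,617. Book value $122,776.
Year 3: DB = ⌊$122,776 × 150%/5⌋ = $36,832; SL = ⌊$110,076/3⌋ = $36,692 → take DB $36,832. Book value $85,944.
Accumulated through year 3 = $250,561 − $85,944 = $164,617.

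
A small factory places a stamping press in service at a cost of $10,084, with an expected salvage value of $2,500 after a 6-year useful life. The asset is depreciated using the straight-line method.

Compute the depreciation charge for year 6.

Depreciable base = $10,084 − $2,500 = $7,584.
Annual expense = $7,584 / 6 = $1,264.

$1,264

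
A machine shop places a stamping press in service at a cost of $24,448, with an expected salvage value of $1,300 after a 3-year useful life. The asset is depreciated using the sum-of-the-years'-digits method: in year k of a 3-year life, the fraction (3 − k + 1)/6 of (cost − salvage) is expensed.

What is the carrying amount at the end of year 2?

$5,158

Depreciable base = $24,448 − $1,300 = $23,148.
Sum of the years' digits = 3+2+1 = 6.
Year 1: $23,148 × 3/6 = $11,574. Book value $12,874.
Year 2: $23,148 × 2/6 = $7,716. Book value $5,158.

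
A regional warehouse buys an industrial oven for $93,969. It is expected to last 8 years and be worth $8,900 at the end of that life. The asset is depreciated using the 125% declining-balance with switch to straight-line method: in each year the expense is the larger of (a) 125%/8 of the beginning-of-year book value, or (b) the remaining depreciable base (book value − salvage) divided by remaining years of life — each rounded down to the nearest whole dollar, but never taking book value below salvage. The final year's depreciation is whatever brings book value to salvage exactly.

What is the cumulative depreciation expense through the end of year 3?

Depreciable base = $93,969 − $8,900 = $85,069.
Year 1: DB = ⌊$93,969 × 125%/8⌋ = $14,682; SL = ⌊$85,069/8⌋ = $10,633 → take DB $14,682. Book value $79,287.
Year 2: DB = ⌊$79,287 × 125%/8⌋ = $12,388; SL = ⌊$70,387/7⌋ = $10,055 → take DB $12,388. Book value $66,899.
Year 3: DB = ⌊$66,899 × 125%/8⌋ = $10,452; SL = ⌊$57,999/6⌋ = $9,666 → take DB $10,452. Book value $56,447.
Accumulated through year 3 = $93,969 − $56,447 = $37,522.

$37,522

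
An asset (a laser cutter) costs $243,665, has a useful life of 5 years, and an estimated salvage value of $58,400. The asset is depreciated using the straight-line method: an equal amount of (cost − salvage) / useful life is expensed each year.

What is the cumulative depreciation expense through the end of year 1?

$37,053

Depreciable base = $243,665 − $58,400 = $185,265.
Annual expense = $185,265 / 5 = $37,053.
End of year 1: book value $206,612.
Accumulated through year 1 = $243,665 − $206,612 = $37,053.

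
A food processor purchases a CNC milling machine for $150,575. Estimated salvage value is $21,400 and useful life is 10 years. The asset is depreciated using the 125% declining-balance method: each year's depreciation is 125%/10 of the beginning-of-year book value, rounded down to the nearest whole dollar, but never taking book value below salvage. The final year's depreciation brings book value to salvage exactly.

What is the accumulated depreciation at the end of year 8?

$98,834

Depreciable base = $150,575 − $21,400 = $129,175.
Year 1: ⌊$150,575 × 125%/10⌋ = $18,821. Book value $131,754.
Year 2: ⌊$131,754 × 125%/10⌋ = $16,469. Book value $115,285.
Year 3: ⌊$115,285 × 125%/10⌋ = $14,410. Book value $100,875.
Year 4: ⌊$100,875 × 125%/10⌋ = $12,609. Book value $88,266.
Year 5: ⌊$88,266 × 125%/10⌋ = $11,033. Book value $77,233.
Year 6: ⌊$77,233 × 125%/10⌋ = $9,654. Book value $67,579.
Year 7: ⌊$67,579 × 125%/10⌋ = $8,447. Book value $59,132.
Year 8: ⌊$59,132 × 125%/10⌋ = $7,391. Book value $51,741.
Accumulated through year 8 = $150,575 − $51,741 = $98,834.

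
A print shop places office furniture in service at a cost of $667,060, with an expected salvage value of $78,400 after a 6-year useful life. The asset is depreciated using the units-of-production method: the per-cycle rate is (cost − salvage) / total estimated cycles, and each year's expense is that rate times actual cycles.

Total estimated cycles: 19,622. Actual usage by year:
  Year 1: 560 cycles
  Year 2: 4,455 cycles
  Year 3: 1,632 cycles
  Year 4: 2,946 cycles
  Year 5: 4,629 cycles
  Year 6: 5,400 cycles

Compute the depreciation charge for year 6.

Depreciable base = $667,060 − $78,400 = $588,660.
Rate = $588,660 / 19,622 cycles = $30 per cycle.
Year 1: 560 × $30 = $16,800. Book value $650,260.
Year 2: 4,455 × $30 = $133,650. Book value $516,610.
Year 3: 1,632 × $30 = $48,960. Book value $467,650.
Year 4: 2,946 × $30 = $88,380. Book value $379,270.
Year 5: 4,629 × $30 = $138,870. Book value $240,400.
Year 6: 5,400 × $30 = $162,000. Book value $78,400.

$162,000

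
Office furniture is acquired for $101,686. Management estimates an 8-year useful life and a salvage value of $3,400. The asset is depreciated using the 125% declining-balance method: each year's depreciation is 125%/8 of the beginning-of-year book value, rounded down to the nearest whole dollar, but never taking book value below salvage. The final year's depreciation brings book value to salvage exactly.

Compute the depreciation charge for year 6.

Depreciable base = $101,686 − $3,400 = $98,286.
Year 1: ⌊$101,686 × 125%/8⌋ = $15,888. Book value $85,798.
Year 2: ⌊$85,798 × 125%/8⌋ = $13,405. Book value $72,393.
Year 3: ⌊$72,393 × 125%/8⌋ = $11,311. Book value $61,082.
Year 4: ⌊$61,082 × 125%/8⌋ = $9,544. Book value $51,538.
Year 5: ⌊$51,538 × 125%/8⌋ = $8,052. Book value $43,486.
Year 6: ⌊$43,486 × 125%/8⌋ = $6,794. Book value $36,692.

$6,794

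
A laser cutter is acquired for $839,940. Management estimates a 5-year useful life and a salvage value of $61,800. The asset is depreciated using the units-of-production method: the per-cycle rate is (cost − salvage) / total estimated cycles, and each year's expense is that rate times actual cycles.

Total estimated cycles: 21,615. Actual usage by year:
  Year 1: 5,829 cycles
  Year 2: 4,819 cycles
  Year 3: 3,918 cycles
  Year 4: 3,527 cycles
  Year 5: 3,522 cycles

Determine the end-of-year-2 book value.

$456,612

Depreciable base = $839,940 − $61,800 = $778,140.
Rate = $778,140 / 21,615 cycles = $36 per cycle.
Year 1: 5,829 × $36 = $209,844. Book value $630,096.
Year 2: 4,819 × $36 = $173,484. Book value $456,612.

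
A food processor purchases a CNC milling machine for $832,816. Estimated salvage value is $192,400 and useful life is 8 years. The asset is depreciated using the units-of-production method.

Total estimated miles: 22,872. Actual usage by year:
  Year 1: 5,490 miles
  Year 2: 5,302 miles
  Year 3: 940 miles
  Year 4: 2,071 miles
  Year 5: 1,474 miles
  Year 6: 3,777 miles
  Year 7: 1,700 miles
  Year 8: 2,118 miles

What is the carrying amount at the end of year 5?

$405,060

Depreciable base = $832,816 − $192,400 = $640,416.
Rate = $640,416 / 22,872 miles = $28 per mile.
Year 1: 5,490 × $28 = $153,720. Book value $679,096.
Year 2: 5,302 × $28 = $148,456. Book value $530,640.
Year 3: 940 × $28 = $26,320. Book value $504,320.
Year 4: 2,071 × $28 = $57,988. Book value $446,332.
Year 5: 1,474 × $28 = $41,272. Book value $405,060.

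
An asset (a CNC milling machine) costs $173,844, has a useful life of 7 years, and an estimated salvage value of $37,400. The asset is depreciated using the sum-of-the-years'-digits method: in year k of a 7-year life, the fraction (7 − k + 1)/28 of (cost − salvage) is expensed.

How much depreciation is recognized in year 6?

$9,746

Depreciable base = $173,844 − $37,400 = $136,444.
Sum of the years' digits = 7+6+5+4+3+2+1 = 28.
Year 1: $136,444 × 7/28 = $34,111. Book value $139,733.
Year 2: $136,444 × 6/28 = $29,238. Book value $110,495.
Year 3: $136,444 × 5/28 = $24,365. Book value $86,130.
Year 4: $136,444 × 4/28 = $19,492. Book value $66,638.
Year 5: $136,444 × 3/28 = $14,619. Book value $52,019.
Year 6: $136,444 × 2/28 = $9,746. Book value $42,273.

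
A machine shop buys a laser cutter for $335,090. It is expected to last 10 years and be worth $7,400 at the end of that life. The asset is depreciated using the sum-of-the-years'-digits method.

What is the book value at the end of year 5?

Depreciable base = $335,090 − $7,400 = $327,690.
Sum of the years' digits = 10+9+8+7+6+5+4+3+2+1 = 55.
Year 1: $327,690 × 10/55 = $59,580. Book value $275,510.
Year 2: $327,690 × 9/55 = $53,622. Book value $221,888.
Year 3: $327,690 × 8/55 = $47,664. Book value $174,224.
Year 4: $327,690 × 7/55 = $41,706. Book value $132,518.
Year 5: $327,690 × 6/55 = $35,748. Book value $96,770.

$96,770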